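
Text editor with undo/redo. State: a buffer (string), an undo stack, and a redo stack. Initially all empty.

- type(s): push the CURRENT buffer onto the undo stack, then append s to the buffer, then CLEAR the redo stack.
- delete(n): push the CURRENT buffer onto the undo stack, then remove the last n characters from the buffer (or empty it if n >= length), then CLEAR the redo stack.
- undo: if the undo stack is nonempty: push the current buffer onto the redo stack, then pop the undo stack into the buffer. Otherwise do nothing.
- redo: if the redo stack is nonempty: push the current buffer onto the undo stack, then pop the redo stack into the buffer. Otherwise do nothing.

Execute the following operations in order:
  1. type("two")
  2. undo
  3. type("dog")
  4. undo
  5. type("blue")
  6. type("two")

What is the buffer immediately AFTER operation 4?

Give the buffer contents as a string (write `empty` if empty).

Answer: empty

Derivation:
After op 1 (type): buf='two' undo_depth=1 redo_depth=0
After op 2 (undo): buf='(empty)' undo_depth=0 redo_depth=1
After op 3 (type): buf='dog' undo_depth=1 redo_depth=0
After op 4 (undo): buf='(empty)' undo_depth=0 redo_depth=1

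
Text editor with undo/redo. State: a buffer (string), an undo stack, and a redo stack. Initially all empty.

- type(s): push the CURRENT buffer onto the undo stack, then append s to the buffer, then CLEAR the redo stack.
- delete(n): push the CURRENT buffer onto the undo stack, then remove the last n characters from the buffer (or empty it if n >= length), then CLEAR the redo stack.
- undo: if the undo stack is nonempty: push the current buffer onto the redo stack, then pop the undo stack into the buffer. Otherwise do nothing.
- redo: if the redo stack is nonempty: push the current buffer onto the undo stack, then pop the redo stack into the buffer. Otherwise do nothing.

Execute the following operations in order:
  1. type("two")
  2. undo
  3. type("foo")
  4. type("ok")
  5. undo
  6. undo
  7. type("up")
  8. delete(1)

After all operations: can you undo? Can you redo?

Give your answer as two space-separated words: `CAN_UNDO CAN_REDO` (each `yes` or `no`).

Answer: yes no

Derivation:
After op 1 (type): buf='two' undo_depth=1 redo_depth=0
After op 2 (undo): buf='(empty)' undo_depth=0 redo_depth=1
After op 3 (type): buf='foo' undo_depth=1 redo_depth=0
After op 4 (type): buf='foook' undo_depth=2 redo_depth=0
After op 5 (undo): buf='foo' undo_depth=1 redo_depth=1
After op 6 (undo): buf='(empty)' undo_depth=0 redo_depth=2
After op 7 (type): buf='up' undo_depth=1 redo_depth=0
After op 8 (delete): buf='u' undo_depth=2 redo_depth=0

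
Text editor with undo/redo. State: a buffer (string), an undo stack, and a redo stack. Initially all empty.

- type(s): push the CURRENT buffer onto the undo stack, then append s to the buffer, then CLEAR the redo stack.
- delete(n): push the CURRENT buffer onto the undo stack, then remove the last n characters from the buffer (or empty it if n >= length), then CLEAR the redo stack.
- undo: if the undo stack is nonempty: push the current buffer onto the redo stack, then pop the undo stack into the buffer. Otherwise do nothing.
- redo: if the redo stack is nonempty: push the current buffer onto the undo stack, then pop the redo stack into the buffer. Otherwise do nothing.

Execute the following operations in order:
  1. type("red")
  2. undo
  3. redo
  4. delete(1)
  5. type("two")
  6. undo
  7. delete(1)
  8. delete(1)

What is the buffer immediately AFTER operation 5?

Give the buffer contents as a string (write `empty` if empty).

After op 1 (type): buf='red' undo_depth=1 redo_depth=0
After op 2 (undo): buf='(empty)' undo_depth=0 redo_depth=1
After op 3 (redo): buf='red' undo_depth=1 redo_depth=0
After op 4 (delete): buf='re' undo_depth=2 redo_depth=0
After op 5 (type): buf='retwo' undo_depth=3 redo_depth=0

Answer: retwo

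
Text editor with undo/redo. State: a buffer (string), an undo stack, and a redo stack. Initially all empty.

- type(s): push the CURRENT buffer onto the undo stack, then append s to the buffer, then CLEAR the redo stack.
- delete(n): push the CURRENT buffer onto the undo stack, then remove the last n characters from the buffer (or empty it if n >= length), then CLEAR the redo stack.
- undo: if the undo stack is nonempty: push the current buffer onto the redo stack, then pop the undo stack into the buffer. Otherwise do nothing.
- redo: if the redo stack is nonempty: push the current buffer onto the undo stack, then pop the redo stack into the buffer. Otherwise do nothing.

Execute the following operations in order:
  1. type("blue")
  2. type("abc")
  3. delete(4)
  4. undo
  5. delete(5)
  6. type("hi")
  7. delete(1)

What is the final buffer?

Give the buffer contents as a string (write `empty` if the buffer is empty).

After op 1 (type): buf='blue' undo_depth=1 redo_depth=0
After op 2 (type): buf='blueabc' undo_depth=2 redo_depth=0
After op 3 (delete): buf='blu' undo_depth=3 redo_depth=0
After op 4 (undo): buf='blueabc' undo_depth=2 redo_depth=1
After op 5 (delete): buf='bl' undo_depth=3 redo_depth=0
After op 6 (type): buf='blhi' undo_depth=4 redo_depth=0
After op 7 (delete): buf='blh' undo_depth=5 redo_depth=0

Answer: blh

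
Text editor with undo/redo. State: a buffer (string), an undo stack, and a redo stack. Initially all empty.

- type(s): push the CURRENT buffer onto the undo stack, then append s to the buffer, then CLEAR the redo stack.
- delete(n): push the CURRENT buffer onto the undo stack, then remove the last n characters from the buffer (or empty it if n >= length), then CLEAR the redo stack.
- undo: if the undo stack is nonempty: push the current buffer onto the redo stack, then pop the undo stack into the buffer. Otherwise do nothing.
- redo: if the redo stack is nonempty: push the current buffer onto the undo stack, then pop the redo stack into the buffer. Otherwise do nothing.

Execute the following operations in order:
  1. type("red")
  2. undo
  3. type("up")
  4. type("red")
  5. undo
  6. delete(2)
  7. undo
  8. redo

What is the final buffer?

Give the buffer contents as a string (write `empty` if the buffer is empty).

Answer: empty

Derivation:
After op 1 (type): buf='red' undo_depth=1 redo_depth=0
After op 2 (undo): buf='(empty)' undo_depth=0 redo_depth=1
After op 3 (type): buf='up' undo_depth=1 redo_depth=0
After op 4 (type): buf='upred' undo_depth=2 redo_depth=0
After op 5 (undo): buf='up' undo_depth=1 redo_depth=1
After op 6 (delete): buf='(empty)' undo_depth=2 redo_depth=0
After op 7 (undo): buf='up' undo_depth=1 redo_depth=1
After op 8 (redo): buf='(empty)' undo_depth=2 redo_depth=0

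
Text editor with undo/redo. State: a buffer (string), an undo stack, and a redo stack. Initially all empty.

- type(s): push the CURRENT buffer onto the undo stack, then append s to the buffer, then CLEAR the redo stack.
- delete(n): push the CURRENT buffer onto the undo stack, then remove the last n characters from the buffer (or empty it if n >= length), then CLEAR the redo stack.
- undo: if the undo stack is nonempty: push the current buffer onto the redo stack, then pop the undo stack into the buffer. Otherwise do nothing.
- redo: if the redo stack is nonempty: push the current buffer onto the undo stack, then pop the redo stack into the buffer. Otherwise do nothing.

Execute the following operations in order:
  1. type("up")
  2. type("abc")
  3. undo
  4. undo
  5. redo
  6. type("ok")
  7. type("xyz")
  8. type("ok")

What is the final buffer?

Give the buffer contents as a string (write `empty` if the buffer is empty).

Answer: upokxyzok

Derivation:
After op 1 (type): buf='up' undo_depth=1 redo_depth=0
After op 2 (type): buf='upabc' undo_depth=2 redo_depth=0
After op 3 (undo): buf='up' undo_depth=1 redo_depth=1
After op 4 (undo): buf='(empty)' undo_depth=0 redo_depth=2
After op 5 (redo): buf='up' undo_depth=1 redo_depth=1
After op 6 (type): buf='upok' undo_depth=2 redo_depth=0
After op 7 (type): buf='upokxyz' undo_depth=3 redo_depth=0
After op 8 (type): buf='upokxyzok' undo_depth=4 redo_depth=0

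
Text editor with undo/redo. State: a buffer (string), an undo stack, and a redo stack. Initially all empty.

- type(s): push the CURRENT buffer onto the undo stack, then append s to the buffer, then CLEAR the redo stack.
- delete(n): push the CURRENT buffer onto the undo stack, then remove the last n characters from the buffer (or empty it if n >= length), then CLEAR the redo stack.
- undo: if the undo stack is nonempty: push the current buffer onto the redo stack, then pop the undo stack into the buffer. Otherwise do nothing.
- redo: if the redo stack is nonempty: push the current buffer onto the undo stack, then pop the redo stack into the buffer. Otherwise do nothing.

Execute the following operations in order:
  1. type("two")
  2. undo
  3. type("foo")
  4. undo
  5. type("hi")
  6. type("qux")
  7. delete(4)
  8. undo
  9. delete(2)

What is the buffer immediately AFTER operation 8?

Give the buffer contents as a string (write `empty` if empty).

After op 1 (type): buf='two' undo_depth=1 redo_depth=0
After op 2 (undo): buf='(empty)' undo_depth=0 redo_depth=1
After op 3 (type): buf='foo' undo_depth=1 redo_depth=0
After op 4 (undo): buf='(empty)' undo_depth=0 redo_depth=1
After op 5 (type): buf='hi' undo_depth=1 redo_depth=0
After op 6 (type): buf='hiqux' undo_depth=2 redo_depth=0
After op 7 (delete): buf='h' undo_depth=3 redo_depth=0
After op 8 (undo): buf='hiqux' undo_depth=2 redo_depth=1

Answer: hiqux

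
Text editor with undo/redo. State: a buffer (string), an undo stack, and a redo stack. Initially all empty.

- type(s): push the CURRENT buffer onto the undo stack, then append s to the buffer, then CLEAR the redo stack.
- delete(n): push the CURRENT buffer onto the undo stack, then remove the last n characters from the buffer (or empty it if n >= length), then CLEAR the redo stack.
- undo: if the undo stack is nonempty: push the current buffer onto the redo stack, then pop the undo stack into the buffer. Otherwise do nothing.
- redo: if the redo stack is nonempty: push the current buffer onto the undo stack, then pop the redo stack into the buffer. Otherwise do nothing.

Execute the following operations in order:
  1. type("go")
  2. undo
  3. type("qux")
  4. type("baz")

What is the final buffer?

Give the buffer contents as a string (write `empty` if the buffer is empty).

Answer: quxbaz

Derivation:
After op 1 (type): buf='go' undo_depth=1 redo_depth=0
After op 2 (undo): buf='(empty)' undo_depth=0 redo_depth=1
After op 3 (type): buf='qux' undo_depth=1 redo_depth=0
After op 4 (type): buf='quxbaz' undo_depth=2 redo_depth=0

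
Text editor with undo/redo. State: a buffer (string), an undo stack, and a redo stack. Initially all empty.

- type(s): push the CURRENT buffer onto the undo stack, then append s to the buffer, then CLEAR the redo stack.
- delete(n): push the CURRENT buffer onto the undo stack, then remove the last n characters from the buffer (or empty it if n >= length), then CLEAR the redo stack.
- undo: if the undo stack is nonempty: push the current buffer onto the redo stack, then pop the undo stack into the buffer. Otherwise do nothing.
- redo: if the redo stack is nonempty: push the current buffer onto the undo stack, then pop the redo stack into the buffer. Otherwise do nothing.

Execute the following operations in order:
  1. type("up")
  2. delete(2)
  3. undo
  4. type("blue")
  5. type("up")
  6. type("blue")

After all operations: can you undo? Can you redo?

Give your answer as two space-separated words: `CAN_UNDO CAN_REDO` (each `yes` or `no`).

After op 1 (type): buf='up' undo_depth=1 redo_depth=0
After op 2 (delete): buf='(empty)' undo_depth=2 redo_depth=0
After op 3 (undo): buf='up' undo_depth=1 redo_depth=1
After op 4 (type): buf='upblue' undo_depth=2 redo_depth=0
After op 5 (type): buf='upblueup' undo_depth=3 redo_depth=0
After op 6 (type): buf='upblueupblue' undo_depth=4 redo_depth=0

Answer: yes no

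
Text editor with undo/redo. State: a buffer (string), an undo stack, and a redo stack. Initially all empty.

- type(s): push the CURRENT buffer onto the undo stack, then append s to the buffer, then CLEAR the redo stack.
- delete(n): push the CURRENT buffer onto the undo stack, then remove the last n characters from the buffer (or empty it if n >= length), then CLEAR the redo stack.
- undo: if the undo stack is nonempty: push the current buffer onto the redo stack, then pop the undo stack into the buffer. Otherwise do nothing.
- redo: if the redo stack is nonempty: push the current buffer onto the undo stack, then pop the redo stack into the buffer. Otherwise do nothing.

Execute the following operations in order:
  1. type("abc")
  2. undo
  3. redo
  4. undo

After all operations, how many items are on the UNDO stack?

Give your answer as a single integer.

After op 1 (type): buf='abc' undo_depth=1 redo_depth=0
After op 2 (undo): buf='(empty)' undo_depth=0 redo_depth=1
After op 3 (redo): buf='abc' undo_depth=1 redo_depth=0
After op 4 (undo): buf='(empty)' undo_depth=0 redo_depth=1

Answer: 0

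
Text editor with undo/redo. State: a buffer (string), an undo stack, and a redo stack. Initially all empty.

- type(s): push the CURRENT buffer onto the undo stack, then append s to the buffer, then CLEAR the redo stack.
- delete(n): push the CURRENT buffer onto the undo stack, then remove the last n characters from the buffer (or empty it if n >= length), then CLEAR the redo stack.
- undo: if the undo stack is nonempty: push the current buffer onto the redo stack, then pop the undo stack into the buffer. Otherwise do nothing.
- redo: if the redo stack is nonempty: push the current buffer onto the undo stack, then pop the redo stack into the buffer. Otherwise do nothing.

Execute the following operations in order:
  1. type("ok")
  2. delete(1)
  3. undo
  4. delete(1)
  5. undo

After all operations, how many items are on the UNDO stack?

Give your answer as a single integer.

Answer: 1

Derivation:
After op 1 (type): buf='ok' undo_depth=1 redo_depth=0
After op 2 (delete): buf='o' undo_depth=2 redo_depth=0
After op 3 (undo): buf='ok' undo_depth=1 redo_depth=1
After op 4 (delete): buf='o' undo_depth=2 redo_depth=0
After op 5 (undo): buf='ok' undo_depth=1 redo_depth=1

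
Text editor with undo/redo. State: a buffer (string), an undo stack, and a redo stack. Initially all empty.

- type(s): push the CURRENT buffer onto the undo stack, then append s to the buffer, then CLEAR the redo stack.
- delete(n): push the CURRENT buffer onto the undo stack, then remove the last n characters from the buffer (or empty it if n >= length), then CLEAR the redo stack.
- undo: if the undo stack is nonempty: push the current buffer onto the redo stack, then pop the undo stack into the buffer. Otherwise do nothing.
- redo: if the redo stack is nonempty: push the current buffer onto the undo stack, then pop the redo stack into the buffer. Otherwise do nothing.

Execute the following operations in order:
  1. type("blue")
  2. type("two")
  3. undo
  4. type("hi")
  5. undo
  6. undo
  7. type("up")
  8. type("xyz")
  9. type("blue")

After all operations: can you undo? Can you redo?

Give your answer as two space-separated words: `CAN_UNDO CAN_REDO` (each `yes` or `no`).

Answer: yes no

Derivation:
After op 1 (type): buf='blue' undo_depth=1 redo_depth=0
After op 2 (type): buf='bluetwo' undo_depth=2 redo_depth=0
After op 3 (undo): buf='blue' undo_depth=1 redo_depth=1
After op 4 (type): buf='bluehi' undo_depth=2 redo_depth=0
After op 5 (undo): buf='blue' undo_depth=1 redo_depth=1
After op 6 (undo): buf='(empty)' undo_depth=0 redo_depth=2
After op 7 (type): buf='up' undo_depth=1 redo_depth=0
After op 8 (type): buf='upxyz' undo_depth=2 redo_depth=0
After op 9 (type): buf='upxyzblue' undo_depth=3 redo_depth=0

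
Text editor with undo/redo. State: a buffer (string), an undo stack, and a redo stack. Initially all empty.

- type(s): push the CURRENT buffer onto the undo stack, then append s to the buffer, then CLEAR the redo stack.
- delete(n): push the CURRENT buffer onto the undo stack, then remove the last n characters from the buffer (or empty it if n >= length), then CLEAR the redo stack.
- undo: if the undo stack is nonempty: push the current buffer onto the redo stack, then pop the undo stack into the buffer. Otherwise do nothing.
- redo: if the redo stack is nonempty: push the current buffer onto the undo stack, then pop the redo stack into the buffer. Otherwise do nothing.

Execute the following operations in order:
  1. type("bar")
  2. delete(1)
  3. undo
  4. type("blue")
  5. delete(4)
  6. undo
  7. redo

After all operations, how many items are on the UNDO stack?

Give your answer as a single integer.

Answer: 3

Derivation:
After op 1 (type): buf='bar' undo_depth=1 redo_depth=0
After op 2 (delete): buf='ba' undo_depth=2 redo_depth=0
After op 3 (undo): buf='bar' undo_depth=1 redo_depth=1
After op 4 (type): buf='barblue' undo_depth=2 redo_depth=0
After op 5 (delete): buf='bar' undo_depth=3 redo_depth=0
After op 6 (undo): buf='barblue' undo_depth=2 redo_depth=1
After op 7 (redo): buf='bar' undo_depth=3 redo_depth=0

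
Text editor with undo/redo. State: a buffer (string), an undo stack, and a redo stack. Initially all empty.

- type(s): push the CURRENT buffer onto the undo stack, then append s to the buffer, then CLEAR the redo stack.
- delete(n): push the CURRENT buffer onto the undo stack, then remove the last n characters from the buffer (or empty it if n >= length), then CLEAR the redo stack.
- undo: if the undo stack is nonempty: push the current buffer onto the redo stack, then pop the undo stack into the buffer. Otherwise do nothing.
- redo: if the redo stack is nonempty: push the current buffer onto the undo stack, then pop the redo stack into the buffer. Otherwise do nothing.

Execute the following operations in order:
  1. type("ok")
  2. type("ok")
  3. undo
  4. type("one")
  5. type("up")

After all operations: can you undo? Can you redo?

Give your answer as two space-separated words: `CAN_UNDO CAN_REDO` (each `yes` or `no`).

Answer: yes no

Derivation:
After op 1 (type): buf='ok' undo_depth=1 redo_depth=0
After op 2 (type): buf='okok' undo_depth=2 redo_depth=0
After op 3 (undo): buf='ok' undo_depth=1 redo_depth=1
After op 4 (type): buf='okone' undo_depth=2 redo_depth=0
After op 5 (type): buf='okoneup' undo_depth=3 redo_depth=0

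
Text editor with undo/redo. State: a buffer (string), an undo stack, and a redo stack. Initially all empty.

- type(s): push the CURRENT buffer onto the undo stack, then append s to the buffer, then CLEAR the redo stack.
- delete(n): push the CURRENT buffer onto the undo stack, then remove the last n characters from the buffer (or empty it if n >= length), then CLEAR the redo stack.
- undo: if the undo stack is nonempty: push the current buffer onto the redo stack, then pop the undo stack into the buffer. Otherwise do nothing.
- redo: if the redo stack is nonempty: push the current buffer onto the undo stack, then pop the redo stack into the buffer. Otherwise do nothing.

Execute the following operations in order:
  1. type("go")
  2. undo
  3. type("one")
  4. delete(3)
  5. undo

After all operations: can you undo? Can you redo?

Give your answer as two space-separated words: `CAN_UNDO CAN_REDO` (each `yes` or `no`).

After op 1 (type): buf='go' undo_depth=1 redo_depth=0
After op 2 (undo): buf='(empty)' undo_depth=0 redo_depth=1
After op 3 (type): buf='one' undo_depth=1 redo_depth=0
After op 4 (delete): buf='(empty)' undo_depth=2 redo_depth=0
After op 5 (undo): buf='one' undo_depth=1 redo_depth=1

Answer: yes yes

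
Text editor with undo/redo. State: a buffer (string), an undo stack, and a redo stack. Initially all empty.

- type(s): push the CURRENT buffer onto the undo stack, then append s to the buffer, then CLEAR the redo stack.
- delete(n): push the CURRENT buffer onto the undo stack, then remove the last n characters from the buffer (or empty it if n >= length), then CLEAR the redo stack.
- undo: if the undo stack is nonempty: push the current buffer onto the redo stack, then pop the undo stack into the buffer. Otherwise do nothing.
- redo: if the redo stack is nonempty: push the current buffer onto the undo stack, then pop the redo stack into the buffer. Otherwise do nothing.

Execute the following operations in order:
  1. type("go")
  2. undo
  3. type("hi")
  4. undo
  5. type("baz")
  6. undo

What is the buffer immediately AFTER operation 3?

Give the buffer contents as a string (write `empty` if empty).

After op 1 (type): buf='go' undo_depth=1 redo_depth=0
After op 2 (undo): buf='(empty)' undo_depth=0 redo_depth=1
After op 3 (type): buf='hi' undo_depth=1 redo_depth=0

Answer: hi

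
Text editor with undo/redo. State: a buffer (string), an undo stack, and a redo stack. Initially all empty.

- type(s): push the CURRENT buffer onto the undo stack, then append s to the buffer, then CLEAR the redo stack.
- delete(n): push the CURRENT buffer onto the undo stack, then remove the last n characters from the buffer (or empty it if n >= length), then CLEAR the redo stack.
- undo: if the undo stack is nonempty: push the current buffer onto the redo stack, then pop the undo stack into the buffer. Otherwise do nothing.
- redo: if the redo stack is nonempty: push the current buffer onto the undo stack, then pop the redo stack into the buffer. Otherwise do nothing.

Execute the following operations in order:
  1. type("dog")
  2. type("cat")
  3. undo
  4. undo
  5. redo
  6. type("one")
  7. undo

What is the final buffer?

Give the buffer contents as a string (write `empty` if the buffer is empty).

Answer: dog

Derivation:
After op 1 (type): buf='dog' undo_depth=1 redo_depth=0
After op 2 (type): buf='dogcat' undo_depth=2 redo_depth=0
After op 3 (undo): buf='dog' undo_depth=1 redo_depth=1
After op 4 (undo): buf='(empty)' undo_depth=0 redo_depth=2
After op 5 (redo): buf='dog' undo_depth=1 redo_depth=1
After op 6 (type): buf='dogone' undo_depth=2 redo_depth=0
After op 7 (undo): buf='dog' undo_depth=1 redo_depth=1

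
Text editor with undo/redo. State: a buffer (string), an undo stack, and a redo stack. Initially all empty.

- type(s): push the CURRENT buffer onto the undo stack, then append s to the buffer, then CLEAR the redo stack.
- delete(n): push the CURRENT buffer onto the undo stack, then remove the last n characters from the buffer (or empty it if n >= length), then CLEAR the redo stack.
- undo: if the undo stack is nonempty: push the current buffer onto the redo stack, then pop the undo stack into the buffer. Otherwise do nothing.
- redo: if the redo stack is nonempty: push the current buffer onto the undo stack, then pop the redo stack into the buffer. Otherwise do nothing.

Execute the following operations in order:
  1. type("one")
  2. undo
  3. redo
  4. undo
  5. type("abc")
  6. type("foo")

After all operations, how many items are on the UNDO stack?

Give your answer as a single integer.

After op 1 (type): buf='one' undo_depth=1 redo_depth=0
After op 2 (undo): buf='(empty)' undo_depth=0 redo_depth=1
After op 3 (redo): buf='one' undo_depth=1 redo_depth=0
After op 4 (undo): buf='(empty)' undo_depth=0 redo_depth=1
After op 5 (type): buf='abc' undo_depth=1 redo_depth=0
After op 6 (type): buf='abcfoo' undo_depth=2 redo_depth=0

Answer: 2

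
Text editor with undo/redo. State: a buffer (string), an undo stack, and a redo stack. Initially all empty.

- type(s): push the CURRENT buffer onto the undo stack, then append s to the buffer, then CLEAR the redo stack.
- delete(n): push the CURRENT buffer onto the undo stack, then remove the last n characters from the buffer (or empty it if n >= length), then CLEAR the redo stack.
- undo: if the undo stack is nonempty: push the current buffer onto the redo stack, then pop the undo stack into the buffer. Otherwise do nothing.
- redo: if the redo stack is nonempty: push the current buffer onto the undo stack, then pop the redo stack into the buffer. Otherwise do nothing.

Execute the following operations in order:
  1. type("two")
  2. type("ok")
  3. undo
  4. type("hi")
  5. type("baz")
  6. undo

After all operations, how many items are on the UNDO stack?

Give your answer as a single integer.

After op 1 (type): buf='two' undo_depth=1 redo_depth=0
After op 2 (type): buf='twook' undo_depth=2 redo_depth=0
After op 3 (undo): buf='two' undo_depth=1 redo_depth=1
After op 4 (type): buf='twohi' undo_depth=2 redo_depth=0
After op 5 (type): buf='twohibaz' undo_depth=3 redo_depth=0
After op 6 (undo): buf='twohi' undo_depth=2 redo_depth=1

Answer: 2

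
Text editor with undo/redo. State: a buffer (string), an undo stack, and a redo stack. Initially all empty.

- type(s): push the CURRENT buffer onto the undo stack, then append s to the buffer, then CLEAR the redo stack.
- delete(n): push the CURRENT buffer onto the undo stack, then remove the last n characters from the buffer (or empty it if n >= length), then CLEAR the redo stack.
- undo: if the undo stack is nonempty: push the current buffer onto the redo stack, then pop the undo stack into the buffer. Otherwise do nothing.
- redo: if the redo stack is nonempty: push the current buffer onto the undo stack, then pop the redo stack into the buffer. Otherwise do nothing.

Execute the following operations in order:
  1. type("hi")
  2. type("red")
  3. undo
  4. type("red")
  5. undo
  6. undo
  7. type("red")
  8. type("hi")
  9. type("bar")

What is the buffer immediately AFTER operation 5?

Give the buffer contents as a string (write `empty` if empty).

Answer: hi

Derivation:
After op 1 (type): buf='hi' undo_depth=1 redo_depth=0
After op 2 (type): buf='hired' undo_depth=2 redo_depth=0
After op 3 (undo): buf='hi' undo_depth=1 redo_depth=1
After op 4 (type): buf='hired' undo_depth=2 redo_depth=0
After op 5 (undo): buf='hi' undo_depth=1 redo_depth=1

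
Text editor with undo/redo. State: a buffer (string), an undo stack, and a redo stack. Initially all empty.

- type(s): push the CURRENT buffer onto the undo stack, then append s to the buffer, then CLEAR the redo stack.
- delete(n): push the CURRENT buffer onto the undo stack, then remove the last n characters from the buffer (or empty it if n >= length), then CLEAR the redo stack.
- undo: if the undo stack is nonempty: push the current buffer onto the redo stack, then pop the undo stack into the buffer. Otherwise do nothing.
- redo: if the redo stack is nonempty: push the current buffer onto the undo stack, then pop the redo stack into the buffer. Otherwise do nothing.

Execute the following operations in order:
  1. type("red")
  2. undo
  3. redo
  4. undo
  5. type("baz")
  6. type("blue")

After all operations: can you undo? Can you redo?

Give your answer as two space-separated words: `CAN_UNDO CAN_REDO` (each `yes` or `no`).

After op 1 (type): buf='red' undo_depth=1 redo_depth=0
After op 2 (undo): buf='(empty)' undo_depth=0 redo_depth=1
After op 3 (redo): buf='red' undo_depth=1 redo_depth=0
After op 4 (undo): buf='(empty)' undo_depth=0 redo_depth=1
After op 5 (type): buf='baz' undo_depth=1 redo_depth=0
After op 6 (type): buf='bazblue' undo_depth=2 redo_depth=0

Answer: yes no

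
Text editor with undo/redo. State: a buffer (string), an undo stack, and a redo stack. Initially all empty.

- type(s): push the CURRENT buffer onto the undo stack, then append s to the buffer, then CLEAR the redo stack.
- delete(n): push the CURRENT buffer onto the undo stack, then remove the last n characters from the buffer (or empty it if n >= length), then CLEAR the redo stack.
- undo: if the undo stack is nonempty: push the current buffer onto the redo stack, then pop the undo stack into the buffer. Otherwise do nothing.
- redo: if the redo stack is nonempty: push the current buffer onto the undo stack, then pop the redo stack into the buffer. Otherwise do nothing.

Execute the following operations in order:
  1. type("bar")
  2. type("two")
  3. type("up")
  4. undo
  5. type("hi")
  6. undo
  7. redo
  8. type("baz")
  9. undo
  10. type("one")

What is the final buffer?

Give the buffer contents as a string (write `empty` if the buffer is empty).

After op 1 (type): buf='bar' undo_depth=1 redo_depth=0
After op 2 (type): buf='bartwo' undo_depth=2 redo_depth=0
After op 3 (type): buf='bartwoup' undo_depth=3 redo_depth=0
After op 4 (undo): buf='bartwo' undo_depth=2 redo_depth=1
After op 5 (type): buf='bartwohi' undo_depth=3 redo_depth=0
After op 6 (undo): buf='bartwo' undo_depth=2 redo_depth=1
After op 7 (redo): buf='bartwohi' undo_depth=3 redo_depth=0
After op 8 (type): buf='bartwohibaz' undo_depth=4 redo_depth=0
After op 9 (undo): buf='bartwohi' undo_depth=3 redo_depth=1
After op 10 (type): buf='bartwohione' undo_depth=4 redo_depth=0

Answer: bartwohione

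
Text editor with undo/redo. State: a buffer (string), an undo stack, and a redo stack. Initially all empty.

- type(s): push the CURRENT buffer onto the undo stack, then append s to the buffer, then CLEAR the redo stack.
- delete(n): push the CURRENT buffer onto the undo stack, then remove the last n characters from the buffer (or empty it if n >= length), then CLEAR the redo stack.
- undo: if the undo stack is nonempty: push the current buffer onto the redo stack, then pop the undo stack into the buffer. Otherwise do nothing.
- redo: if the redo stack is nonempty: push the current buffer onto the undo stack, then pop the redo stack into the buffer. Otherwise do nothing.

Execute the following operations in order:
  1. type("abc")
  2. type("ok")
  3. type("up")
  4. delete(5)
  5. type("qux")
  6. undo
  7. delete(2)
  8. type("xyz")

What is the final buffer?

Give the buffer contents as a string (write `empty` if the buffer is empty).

After op 1 (type): buf='abc' undo_depth=1 redo_depth=0
After op 2 (type): buf='abcok' undo_depth=2 redo_depth=0
After op 3 (type): buf='abcokup' undo_depth=3 redo_depth=0
After op 4 (delete): buf='ab' undo_depth=4 redo_depth=0
After op 5 (type): buf='abqux' undo_depth=5 redo_depth=0
After op 6 (undo): buf='ab' undo_depth=4 redo_depth=1
After op 7 (delete): buf='(empty)' undo_depth=5 redo_depth=0
After op 8 (type): buf='xyz' undo_depth=6 redo_depth=0

Answer: xyz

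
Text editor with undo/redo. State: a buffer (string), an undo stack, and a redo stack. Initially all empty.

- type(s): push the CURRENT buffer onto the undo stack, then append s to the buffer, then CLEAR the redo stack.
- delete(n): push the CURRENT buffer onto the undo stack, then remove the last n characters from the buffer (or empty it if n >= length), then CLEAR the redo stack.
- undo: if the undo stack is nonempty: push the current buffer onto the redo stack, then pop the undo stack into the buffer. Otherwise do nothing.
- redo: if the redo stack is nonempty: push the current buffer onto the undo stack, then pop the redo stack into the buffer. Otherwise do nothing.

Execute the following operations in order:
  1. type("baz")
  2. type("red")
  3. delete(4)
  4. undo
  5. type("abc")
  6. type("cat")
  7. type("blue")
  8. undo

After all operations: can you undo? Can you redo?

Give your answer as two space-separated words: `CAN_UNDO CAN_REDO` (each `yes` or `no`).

After op 1 (type): buf='baz' undo_depth=1 redo_depth=0
After op 2 (type): buf='bazred' undo_depth=2 redo_depth=0
After op 3 (delete): buf='ba' undo_depth=3 redo_depth=0
After op 4 (undo): buf='bazred' undo_depth=2 redo_depth=1
After op 5 (type): buf='bazredabc' undo_depth=3 redo_depth=0
After op 6 (type): buf='bazredabccat' undo_depth=4 redo_depth=0
After op 7 (type): buf='bazredabccatblue' undo_depth=5 redo_depth=0
After op 8 (undo): buf='bazredabccat' undo_depth=4 redo_depth=1

Answer: yes yes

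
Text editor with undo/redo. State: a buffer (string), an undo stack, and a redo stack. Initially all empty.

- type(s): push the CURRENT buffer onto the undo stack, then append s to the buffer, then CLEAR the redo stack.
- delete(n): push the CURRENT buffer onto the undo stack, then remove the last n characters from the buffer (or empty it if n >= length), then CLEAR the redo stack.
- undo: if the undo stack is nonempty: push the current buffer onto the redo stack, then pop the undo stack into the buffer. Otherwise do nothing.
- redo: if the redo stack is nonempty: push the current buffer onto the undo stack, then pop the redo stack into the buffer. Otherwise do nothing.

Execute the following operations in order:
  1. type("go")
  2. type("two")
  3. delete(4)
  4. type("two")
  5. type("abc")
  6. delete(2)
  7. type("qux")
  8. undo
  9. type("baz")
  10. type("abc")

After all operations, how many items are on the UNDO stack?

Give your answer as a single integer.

After op 1 (type): buf='go' undo_depth=1 redo_depth=0
After op 2 (type): buf='gotwo' undo_depth=2 redo_depth=0
After op 3 (delete): buf='g' undo_depth=3 redo_depth=0
After op 4 (type): buf='gtwo' undo_depth=4 redo_depth=0
After op 5 (type): buf='gtwoabc' undo_depth=5 redo_depth=0
After op 6 (delete): buf='gtwoa' undo_depth=6 redo_depth=0
After op 7 (type): buf='gtwoaqux' undo_depth=7 redo_depth=0
After op 8 (undo): buf='gtwoa' undo_depth=6 redo_depth=1
After op 9 (type): buf='gtwoabaz' undo_depth=7 redo_depth=0
After op 10 (type): buf='gtwoabazabc' undo_depth=8 redo_depth=0

Answer: 8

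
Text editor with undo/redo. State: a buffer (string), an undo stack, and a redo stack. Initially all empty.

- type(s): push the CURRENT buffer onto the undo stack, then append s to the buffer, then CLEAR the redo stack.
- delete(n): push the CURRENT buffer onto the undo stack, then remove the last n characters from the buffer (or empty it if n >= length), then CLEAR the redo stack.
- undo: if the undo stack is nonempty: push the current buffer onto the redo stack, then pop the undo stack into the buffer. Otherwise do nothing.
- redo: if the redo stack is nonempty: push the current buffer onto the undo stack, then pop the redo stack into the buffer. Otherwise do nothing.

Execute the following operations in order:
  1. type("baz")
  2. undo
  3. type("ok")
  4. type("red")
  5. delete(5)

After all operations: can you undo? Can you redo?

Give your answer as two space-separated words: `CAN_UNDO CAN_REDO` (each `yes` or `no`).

Answer: yes no

Derivation:
After op 1 (type): buf='baz' undo_depth=1 redo_depth=0
After op 2 (undo): buf='(empty)' undo_depth=0 redo_depth=1
After op 3 (type): buf='ok' undo_depth=1 redo_depth=0
After op 4 (type): buf='okred' undo_depth=2 redo_depth=0
After op 5 (delete): buf='(empty)' undo_depth=3 redo_depth=0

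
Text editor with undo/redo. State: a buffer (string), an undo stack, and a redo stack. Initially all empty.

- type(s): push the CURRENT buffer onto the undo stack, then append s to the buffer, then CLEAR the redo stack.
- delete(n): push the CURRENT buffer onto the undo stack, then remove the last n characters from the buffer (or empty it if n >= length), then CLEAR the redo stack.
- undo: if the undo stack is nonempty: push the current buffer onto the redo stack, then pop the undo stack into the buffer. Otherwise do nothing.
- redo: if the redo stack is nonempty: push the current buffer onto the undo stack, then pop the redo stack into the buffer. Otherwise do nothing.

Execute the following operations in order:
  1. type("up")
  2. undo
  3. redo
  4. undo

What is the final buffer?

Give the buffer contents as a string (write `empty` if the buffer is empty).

After op 1 (type): buf='up' undo_depth=1 redo_depth=0
After op 2 (undo): buf='(empty)' undo_depth=0 redo_depth=1
After op 3 (redo): buf='up' undo_depth=1 redo_depth=0
After op 4 (undo): buf='(empty)' undo_depth=0 redo_depth=1

Answer: empty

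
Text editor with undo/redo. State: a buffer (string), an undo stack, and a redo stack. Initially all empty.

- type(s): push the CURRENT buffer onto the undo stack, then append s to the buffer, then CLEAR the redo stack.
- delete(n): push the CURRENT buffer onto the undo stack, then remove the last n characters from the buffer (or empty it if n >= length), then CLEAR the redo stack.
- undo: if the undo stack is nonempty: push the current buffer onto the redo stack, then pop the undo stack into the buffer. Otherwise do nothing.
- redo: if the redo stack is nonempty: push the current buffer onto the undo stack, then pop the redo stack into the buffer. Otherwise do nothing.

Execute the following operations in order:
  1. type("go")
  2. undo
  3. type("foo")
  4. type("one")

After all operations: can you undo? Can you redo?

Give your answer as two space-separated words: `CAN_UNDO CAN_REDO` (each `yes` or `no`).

Answer: yes no

Derivation:
After op 1 (type): buf='go' undo_depth=1 redo_depth=0
After op 2 (undo): buf='(empty)' undo_depth=0 redo_depth=1
After op 3 (type): buf='foo' undo_depth=1 redo_depth=0
After op 4 (type): buf='fooone' undo_depth=2 redo_depth=0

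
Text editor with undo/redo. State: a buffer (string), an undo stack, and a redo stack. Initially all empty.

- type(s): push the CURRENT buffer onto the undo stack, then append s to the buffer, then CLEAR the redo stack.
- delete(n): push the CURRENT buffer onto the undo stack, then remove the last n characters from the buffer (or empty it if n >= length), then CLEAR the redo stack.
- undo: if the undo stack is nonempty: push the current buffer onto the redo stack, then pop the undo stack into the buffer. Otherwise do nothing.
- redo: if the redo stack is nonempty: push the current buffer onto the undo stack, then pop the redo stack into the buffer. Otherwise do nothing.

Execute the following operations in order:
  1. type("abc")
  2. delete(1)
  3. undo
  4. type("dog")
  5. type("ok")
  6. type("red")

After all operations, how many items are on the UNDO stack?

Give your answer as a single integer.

Answer: 4

Derivation:
After op 1 (type): buf='abc' undo_depth=1 redo_depth=0
After op 2 (delete): buf='ab' undo_depth=2 redo_depth=0
After op 3 (undo): buf='abc' undo_depth=1 redo_depth=1
After op 4 (type): buf='abcdog' undo_depth=2 redo_depth=0
After op 5 (type): buf='abcdogok' undo_depth=3 redo_depth=0
After op 6 (type): buf='abcdogokred' undo_depth=4 redo_depth=0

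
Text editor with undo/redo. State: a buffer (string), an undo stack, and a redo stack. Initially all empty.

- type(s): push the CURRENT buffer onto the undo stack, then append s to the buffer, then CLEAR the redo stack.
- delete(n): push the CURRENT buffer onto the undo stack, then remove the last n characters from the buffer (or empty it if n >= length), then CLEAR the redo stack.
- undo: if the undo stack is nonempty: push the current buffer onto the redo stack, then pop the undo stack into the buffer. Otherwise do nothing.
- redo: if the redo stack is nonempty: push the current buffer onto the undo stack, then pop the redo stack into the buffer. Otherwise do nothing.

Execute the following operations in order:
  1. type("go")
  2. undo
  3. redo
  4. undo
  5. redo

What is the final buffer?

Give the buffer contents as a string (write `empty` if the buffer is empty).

After op 1 (type): buf='go' undo_depth=1 redo_depth=0
After op 2 (undo): buf='(empty)' undo_depth=0 redo_depth=1
After op 3 (redo): buf='go' undo_depth=1 redo_depth=0
After op 4 (undo): buf='(empty)' undo_depth=0 redo_depth=1
After op 5 (redo): buf='go' undo_depth=1 redo_depth=0

Answer: go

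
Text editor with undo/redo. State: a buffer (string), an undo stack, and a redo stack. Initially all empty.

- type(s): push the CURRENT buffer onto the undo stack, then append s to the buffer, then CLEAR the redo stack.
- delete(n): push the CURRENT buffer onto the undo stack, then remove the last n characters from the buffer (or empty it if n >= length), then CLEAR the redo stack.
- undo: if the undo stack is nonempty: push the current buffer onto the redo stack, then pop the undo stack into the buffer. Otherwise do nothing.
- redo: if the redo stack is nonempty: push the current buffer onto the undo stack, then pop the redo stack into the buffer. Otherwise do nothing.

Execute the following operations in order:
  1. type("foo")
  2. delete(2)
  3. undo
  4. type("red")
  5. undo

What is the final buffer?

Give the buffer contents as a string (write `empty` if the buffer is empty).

After op 1 (type): buf='foo' undo_depth=1 redo_depth=0
After op 2 (delete): buf='f' undo_depth=2 redo_depth=0
After op 3 (undo): buf='foo' undo_depth=1 redo_depth=1
After op 4 (type): buf='foored' undo_depth=2 redo_depth=0
After op 5 (undo): buf='foo' undo_depth=1 redo_depth=1

Answer: foo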